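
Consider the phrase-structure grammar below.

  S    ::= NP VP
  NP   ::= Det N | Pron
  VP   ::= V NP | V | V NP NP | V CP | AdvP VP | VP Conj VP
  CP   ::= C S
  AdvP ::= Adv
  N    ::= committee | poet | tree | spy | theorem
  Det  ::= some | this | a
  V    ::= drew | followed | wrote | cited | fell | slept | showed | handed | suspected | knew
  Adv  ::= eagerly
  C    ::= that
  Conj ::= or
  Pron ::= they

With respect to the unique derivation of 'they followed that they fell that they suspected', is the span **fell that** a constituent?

No

[S [NP [Pron they]] [VP [V followed] [CP [C that] [S [NP [Pron they]] [VP [V fell] [CP [C that] [S [NP [Pron they]] [VP [V suspected]]]]]]]]]
The smallest constituent containing 'fell that' is the VP spanning 'fell that they suspected'; no single node in the tree dominates exactly the given words.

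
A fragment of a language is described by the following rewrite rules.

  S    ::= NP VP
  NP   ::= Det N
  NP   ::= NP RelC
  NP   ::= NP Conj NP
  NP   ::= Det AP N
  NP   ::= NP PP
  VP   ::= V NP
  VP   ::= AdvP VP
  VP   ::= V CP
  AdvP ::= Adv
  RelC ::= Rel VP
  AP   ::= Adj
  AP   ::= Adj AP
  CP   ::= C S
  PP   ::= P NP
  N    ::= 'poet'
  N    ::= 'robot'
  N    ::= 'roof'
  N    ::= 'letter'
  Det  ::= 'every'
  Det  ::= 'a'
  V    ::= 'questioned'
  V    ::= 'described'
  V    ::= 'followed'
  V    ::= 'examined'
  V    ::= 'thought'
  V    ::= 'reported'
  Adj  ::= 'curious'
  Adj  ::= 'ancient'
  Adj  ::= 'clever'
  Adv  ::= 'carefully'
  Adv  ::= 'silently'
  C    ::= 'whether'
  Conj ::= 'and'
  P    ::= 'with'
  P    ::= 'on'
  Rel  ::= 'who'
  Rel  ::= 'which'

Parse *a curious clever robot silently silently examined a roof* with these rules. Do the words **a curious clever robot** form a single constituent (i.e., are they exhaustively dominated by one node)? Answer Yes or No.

Yes

[S [NP [Det a] [AP [Adj curious] [AP [Adj clever]]] [N robot]] [VP [AdvP [Adv silently]] [VP [AdvP [Adv silently]] [VP [V examined] [NP [Det a] [N roof]]]]]]
The words 'a curious clever robot' are exhaustively dominated by a single NP node (built by NP → Det AP N), so they form a constituent.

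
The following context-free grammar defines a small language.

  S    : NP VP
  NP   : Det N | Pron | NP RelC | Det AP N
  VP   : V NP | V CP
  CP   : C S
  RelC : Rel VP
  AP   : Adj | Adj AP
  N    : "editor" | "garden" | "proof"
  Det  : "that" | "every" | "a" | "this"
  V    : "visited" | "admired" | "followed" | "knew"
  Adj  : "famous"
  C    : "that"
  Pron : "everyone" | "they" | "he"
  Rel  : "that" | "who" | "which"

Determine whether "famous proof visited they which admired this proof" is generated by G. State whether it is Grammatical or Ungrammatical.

For S → NP VP, no prefix of the string parses as an NP.

Ungrammatical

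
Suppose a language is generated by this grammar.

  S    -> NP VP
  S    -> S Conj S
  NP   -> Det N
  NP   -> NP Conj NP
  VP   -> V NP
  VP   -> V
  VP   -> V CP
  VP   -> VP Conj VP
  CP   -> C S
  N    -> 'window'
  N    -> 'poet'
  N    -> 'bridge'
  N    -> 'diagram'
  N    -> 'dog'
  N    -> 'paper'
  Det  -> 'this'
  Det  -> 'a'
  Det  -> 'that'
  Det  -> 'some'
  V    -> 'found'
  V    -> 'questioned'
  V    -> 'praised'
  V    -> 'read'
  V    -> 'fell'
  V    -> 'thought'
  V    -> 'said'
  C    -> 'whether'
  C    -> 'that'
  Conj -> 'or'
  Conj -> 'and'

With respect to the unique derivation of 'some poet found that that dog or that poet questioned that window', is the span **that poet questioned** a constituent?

[S [NP [Det some] [N poet]] [VP [V found] [CP [C that] [S [NP [NP [Det that] [N dog]] [Conj or] [NP [Det that] [N poet]]] [VP [V questioned] [NP [Det that] [N window]]]]]]]
The smallest constituent containing 'that poet questioned' is the S spanning 'that dog or that poet questioned that window'; no single node in the tree dominates exactly the given words.

No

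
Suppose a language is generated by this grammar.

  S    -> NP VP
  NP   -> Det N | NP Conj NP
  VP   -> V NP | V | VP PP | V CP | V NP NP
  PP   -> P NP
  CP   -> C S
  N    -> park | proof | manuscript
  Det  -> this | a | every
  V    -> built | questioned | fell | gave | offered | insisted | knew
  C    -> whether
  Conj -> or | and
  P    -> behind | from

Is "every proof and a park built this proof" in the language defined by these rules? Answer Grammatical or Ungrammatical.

[S [NP [NP [Det every] [N proof]] [Conj and] [NP [Det a] [N park]]] [VP [V built] [NP [Det this] [N proof]]]]
Each bracket corresponds to one application of a listed rule, so the string is derivable from S.

Grammatical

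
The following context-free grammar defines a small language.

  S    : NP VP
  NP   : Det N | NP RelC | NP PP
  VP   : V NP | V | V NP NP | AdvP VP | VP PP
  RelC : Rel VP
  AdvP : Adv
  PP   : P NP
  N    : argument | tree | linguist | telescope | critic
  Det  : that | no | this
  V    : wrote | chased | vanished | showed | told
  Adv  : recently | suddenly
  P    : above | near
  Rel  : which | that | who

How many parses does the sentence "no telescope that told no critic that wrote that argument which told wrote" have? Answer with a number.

7

Two of the 7 distinct bracketings:
[S [NP [NP [Det no] [N telescope]] [RelC [Rel that] [VP [V told] [NP [NP [Det no] [N critic]] [RelC [Rel that] [VP [V wrote] [NP [NP [Det that] [N argument]] [RelC [Rel which] [VP [V told]]]]]]]]]] [VP [V wrote]]]
[S [NP [NP [Det no] [N telescope]] [RelC [Rel that] [VP [V told] [NP [NP [NP [Det no] [N critic]] [RelC [Rel that] [VP [V wrote] [NP [Det that] [N argument]]]]] [RelC [Rel which] [VP [V told]]]]]]] [VP [V wrote]]]
The trees differ in how a recursive rule is bracketed over the same span.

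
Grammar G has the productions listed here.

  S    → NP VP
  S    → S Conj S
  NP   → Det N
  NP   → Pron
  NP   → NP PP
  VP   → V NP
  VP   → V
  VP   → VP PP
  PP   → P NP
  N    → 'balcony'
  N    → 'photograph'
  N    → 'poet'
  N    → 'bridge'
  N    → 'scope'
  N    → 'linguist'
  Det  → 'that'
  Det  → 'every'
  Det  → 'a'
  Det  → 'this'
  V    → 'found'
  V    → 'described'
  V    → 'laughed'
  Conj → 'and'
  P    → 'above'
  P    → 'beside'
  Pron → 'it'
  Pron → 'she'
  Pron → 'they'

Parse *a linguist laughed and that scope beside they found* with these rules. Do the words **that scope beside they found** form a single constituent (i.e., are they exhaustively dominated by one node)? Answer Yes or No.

[S [S [NP [Det a] [N linguist]] [VP [V laughed]]] [Conj and] [S [NP [NP [Det that] [N scope]] [PP [P beside] [NP [Pron they]]]] [VP [V found]]]]
The words 'that scope beside they found' are exhaustively dominated by a single S node (built by S → NP VP), so they form a constituent.

Yes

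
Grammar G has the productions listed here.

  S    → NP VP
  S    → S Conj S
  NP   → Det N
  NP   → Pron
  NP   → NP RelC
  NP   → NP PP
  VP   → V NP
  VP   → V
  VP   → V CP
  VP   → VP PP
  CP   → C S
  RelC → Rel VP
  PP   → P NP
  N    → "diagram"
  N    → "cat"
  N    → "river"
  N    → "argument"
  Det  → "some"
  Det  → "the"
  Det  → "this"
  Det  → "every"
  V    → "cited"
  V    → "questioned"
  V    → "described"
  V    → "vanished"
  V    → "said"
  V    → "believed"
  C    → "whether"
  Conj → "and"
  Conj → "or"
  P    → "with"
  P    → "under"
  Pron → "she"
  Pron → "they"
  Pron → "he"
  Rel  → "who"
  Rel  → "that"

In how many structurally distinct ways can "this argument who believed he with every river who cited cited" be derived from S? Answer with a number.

7

Two of the 7 distinct bracketings:
[S [NP [NP [Det this] [N argument]] [RelC [Rel who] [VP [V believed] [NP [NP [NP [Pron he]] [PP [P with] [NP [Det every] [N river]]]] [RelC [Rel who] [VP [V cited]]]]]]] [VP [V cited]]]
[S [NP [NP [Det this] [N argument]] [RelC [Rel who] [VP [V believed] [NP [NP [Pron he]] [PP [P with] [NP [NP [Det every] [N river]] [RelC [Rel who] [VP [V cited]]]]]]]]] [VP [V cited]]]
The trees differ in how a recursive rule is bracketed over the same span.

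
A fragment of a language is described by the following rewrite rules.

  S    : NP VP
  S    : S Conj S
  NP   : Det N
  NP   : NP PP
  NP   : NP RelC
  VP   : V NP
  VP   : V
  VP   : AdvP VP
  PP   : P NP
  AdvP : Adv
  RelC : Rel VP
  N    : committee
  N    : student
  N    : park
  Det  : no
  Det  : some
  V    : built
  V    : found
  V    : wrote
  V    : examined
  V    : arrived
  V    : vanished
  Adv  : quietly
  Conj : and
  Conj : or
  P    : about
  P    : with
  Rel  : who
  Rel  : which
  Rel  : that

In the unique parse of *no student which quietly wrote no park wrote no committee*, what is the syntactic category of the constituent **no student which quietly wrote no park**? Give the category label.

S
  NP
    NP
      Det: no
      N: student
    RelC
      Rel: which
      VP
        AdvP
          Adv: quietly
        VP
          V: wrote
          NP
            Det: no
            N: park
  VP
    V: wrote
    NP
      Det: no
      N: committee
The span 'no student which quietly wrote no park' is the NP node built by NP → NP RelC.

NP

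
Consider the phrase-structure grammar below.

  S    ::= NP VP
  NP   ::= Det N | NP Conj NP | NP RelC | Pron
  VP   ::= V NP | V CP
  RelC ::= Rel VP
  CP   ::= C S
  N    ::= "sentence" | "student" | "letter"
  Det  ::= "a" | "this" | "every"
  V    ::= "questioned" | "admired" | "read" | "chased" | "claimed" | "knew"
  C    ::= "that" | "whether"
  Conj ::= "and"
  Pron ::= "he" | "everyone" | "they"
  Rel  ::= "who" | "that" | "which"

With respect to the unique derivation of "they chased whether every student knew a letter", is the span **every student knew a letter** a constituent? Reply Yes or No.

Yes

[S [NP [Pron they]] [VP [V chased] [CP [C whether] [S [NP [Det every] [N student]] [VP [V knew] [NP [Det a] [N letter]]]]]]]
The words 'every student knew a letter' are exhaustively dominated by a single S node (built by S → NP VP), so they form a constituent.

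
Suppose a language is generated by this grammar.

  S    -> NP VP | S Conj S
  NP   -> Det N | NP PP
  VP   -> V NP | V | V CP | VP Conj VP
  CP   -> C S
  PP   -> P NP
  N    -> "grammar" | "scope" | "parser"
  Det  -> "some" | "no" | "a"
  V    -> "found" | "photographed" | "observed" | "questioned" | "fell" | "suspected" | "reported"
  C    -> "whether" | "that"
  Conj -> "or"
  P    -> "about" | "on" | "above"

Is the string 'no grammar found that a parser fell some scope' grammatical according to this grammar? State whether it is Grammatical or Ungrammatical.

Grammatical

S
  NP
    Det: no
    N: grammar
  VP
    V: found
    CP
      C: that
      S
        NP
          Det: a
          N: parser
        VP
          V: fell
          NP
            Det: some
            N: scope
The bracketing above is licensed at every node by one of the given productions, with S at the root.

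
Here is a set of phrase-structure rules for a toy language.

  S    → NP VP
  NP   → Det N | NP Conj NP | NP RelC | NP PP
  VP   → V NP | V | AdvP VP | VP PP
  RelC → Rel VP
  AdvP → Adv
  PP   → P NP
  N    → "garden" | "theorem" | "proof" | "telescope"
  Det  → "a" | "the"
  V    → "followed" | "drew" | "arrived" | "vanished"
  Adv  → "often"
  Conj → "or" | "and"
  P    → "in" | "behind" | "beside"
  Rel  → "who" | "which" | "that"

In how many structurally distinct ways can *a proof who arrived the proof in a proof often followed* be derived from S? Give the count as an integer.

Two of the 3 distinct bracketings:
[S [NP [NP [Det a] [N proof]] [RelC [Rel who] [VP [V arrived] [NP [NP [Det the] [N proof]] [PP [P in] [NP [Det a] [N proof]]]]]]] [VP [AdvP [Adv often]] [VP [V followed]]]]
[S [NP [NP [Det a] [N proof]] [RelC [Rel who] [VP [VP [V arrived] [NP [Det the] [N proof]]] [PP [P in] [NP [Det a] [N proof]]]]]] [VP [AdvP [Adv often]] [VP [V followed]]]]
The difference turns on whether NP → NP PP is used at the relevant span, versus an alternative expansion of NP.

3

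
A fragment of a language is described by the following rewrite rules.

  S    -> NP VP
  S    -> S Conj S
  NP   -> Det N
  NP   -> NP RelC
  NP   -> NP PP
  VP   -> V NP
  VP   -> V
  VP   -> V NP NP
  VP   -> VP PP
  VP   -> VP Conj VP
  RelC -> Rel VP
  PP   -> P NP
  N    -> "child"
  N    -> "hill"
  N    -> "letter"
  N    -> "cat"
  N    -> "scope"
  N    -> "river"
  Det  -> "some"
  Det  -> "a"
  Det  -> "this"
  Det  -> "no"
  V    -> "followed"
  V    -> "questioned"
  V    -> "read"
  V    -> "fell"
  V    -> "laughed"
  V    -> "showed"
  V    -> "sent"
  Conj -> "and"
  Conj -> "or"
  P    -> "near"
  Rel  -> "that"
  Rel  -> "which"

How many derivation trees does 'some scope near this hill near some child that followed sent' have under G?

5

Two of the 5 distinct bracketings:
[S [NP [NP [NP [Det some] [N scope]] [PP [P near] [NP [NP [Det this] [N hill]] [PP [P near] [NP [Det some] [N child]]]]]] [RelC [Rel that] [VP [V followed]]]] [VP [V sent]]]
[S [NP [NP [NP [NP [Det some] [N scope]] [PP [P near] [NP [Det this] [N hill]]]] [PP [P near] [NP [Det some] [N child]]]] [RelC [Rel that] [VP [V followed]]]] [VP [V sent]]]
The trees differ in how a recursive rule is bracketed over the same span.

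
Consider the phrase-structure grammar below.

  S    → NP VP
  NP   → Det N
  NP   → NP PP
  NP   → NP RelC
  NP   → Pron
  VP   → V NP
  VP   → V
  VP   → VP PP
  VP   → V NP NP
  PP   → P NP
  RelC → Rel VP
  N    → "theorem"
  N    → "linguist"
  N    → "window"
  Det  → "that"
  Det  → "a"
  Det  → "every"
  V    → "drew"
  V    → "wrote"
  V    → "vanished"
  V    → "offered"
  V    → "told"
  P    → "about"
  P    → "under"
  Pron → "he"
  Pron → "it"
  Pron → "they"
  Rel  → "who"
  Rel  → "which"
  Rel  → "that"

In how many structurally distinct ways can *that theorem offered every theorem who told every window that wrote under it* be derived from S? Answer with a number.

Two of the 11 distinct bracketings:
[S [NP [Det that] [N theorem]] [VP [V offered] [NP [NP [NP [Det every] [N theorem]] [RelC [Rel who] [VP [V told] [NP [NP [Det every] [N window]] [RelC [Rel that] [VP [V wrote]]]]]]] [PP [P under] [NP [Pron it]]]]]]
[S [NP [Det that] [N theorem]] [VP [V offered] [NP [NP [NP [NP [Det every] [N theorem]] [RelC [Rel who] [VP [V told] [NP [Det every] [N window]]]]] [RelC [Rel that] [VP [V wrote]]]] [PP [P under] [NP [Pron it]]]]]]
The trees differ in how a recursive rule is bracketed over the same span.

11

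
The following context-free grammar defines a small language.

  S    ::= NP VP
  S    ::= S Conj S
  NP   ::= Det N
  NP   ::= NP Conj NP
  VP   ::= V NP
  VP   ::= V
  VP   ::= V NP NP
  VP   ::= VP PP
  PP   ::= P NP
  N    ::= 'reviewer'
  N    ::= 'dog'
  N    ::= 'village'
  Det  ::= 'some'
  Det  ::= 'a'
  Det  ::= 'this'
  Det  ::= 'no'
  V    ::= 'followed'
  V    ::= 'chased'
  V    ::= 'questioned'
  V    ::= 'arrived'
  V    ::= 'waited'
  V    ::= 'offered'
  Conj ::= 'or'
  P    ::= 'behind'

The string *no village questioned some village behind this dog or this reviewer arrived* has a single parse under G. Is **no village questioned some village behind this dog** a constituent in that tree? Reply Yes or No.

Yes

[S [S [NP [Det no] [N village]] [VP [VP [V questioned] [NP [Det some] [N village]]] [PP [P behind] [NP [Det this] [N dog]]]]] [Conj or] [S [NP [Det this] [N reviewer]] [VP [V arrived]]]]
The words 'no village questioned some village behind this dog' are exhaustively dominated by a single S node (built by S → NP VP), so they form a constituent.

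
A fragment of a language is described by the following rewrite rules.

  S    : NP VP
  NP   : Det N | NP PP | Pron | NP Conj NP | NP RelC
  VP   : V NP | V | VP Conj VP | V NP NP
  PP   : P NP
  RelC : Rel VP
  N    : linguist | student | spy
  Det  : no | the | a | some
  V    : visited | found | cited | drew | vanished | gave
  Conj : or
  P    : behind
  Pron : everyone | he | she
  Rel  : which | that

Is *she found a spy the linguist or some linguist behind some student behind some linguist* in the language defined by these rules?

[S [NP [Pron she]] [VP [V found] [NP [Det a] [N spy]] [NP [NP [NP [Det the] [N linguist]] [Conj or] [NP [Det some] [N linguist]]] [PP [P behind] [NP [NP [Det some] [N student]] [PP [P behind] [NP [Det some] [N linguist]]]]]]]]
Each bracket corresponds to one application of a listed rule, so the string is derivable from S.

Grammatical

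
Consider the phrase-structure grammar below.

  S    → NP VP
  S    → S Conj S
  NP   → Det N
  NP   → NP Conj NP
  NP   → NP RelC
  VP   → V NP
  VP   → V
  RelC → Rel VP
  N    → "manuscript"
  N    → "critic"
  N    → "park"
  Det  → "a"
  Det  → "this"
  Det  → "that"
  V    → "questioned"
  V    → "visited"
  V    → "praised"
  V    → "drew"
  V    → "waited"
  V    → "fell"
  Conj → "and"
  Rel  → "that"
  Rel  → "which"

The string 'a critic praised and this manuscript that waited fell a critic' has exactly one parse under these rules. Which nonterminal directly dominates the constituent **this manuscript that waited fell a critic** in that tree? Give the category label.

S

[S [S [NP [Det a] [N critic]] [VP [V praised]]] [Conj and] [S [NP [NP [Det this] [N manuscript]] [RelC [Rel that] [VP [V waited]]]] [VP [V fell] [NP [Det a] [N critic]]]]]
The span 'this manuscript that waited fell a critic' is the S node built by S → NP VP.
Its mother is the S built by S → S Conj S.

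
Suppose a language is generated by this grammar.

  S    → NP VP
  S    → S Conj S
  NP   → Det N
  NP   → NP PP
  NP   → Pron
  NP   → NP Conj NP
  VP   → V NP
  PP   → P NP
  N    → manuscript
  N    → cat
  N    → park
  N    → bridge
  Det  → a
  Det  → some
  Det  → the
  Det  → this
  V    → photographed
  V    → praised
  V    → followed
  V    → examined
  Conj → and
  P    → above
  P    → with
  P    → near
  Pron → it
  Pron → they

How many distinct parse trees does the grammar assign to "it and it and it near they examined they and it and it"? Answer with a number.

10

Two of the 10 distinct bracketings:
[S [NP [NP [NP [Pron it]] [Conj and] [NP [NP [Pron it]] [Conj and] [NP [Pron it]]]] [PP [P near] [NP [Pron they]]]] [VP [V examined] [NP [NP [Pron they]] [Conj and] [NP [NP [Pron it]] [Conj and] [NP [Pron it]]]]]]
[S [NP [NP [NP [Pron it]] [Conj and] [NP [NP [Pron it]] [Conj and] [NP [Pron it]]]] [PP [P near] [NP [Pron they]]]] [VP [V examined] [NP [NP [NP [Pron they]] [Conj and] [NP [Pron it]]] [Conj and] [NP [Pron it]]]]]
The trees differ in how a recursive rule is bracketed over the same span.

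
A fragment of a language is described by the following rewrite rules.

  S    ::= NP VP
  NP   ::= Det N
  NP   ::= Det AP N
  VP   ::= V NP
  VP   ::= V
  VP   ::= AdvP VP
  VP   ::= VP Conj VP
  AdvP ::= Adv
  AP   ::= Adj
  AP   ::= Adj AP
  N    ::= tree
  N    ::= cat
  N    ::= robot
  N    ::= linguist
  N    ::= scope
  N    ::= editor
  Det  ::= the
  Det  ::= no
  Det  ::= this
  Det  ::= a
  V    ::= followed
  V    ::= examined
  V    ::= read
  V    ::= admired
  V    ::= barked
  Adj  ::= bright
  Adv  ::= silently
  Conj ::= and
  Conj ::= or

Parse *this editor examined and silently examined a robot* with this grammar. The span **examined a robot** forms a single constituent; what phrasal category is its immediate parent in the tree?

VP

[S [NP [Det this] [N editor]] [VP [VP [V examined]] [Conj and] [VP [AdvP [Adv silently]] [VP [V examined] [NP [Det a] [N robot]]]]]]
The span 'examined a robot' is the VP node built by VP → V NP.
Its mother is the VP built by VP → AdvP VP.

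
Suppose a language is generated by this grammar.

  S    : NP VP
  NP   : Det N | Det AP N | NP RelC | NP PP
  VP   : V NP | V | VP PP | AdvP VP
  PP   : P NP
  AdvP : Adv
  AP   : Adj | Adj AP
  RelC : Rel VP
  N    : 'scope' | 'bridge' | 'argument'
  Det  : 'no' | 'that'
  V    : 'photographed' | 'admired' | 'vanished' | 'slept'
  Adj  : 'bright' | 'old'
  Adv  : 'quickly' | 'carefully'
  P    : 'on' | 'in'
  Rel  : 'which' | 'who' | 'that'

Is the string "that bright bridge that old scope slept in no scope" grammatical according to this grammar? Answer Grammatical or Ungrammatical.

For S → NP VP, the only prefix that parses as NP is 'that bright bridge', but the remainder 'that old scope slept in no scope' is not a VP under these rules.

Ungrammatical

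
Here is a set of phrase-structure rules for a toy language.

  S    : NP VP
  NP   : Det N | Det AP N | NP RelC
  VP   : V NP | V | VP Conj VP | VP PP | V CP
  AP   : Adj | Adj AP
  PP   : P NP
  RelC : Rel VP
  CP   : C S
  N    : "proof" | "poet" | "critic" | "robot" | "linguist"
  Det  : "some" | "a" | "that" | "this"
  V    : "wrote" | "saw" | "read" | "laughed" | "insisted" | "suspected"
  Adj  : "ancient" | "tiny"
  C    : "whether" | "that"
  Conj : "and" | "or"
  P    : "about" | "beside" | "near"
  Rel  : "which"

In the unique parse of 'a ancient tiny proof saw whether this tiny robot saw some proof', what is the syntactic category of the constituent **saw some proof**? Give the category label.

S
  NP
    Det: a
    AP
      Adj: ancient
      AP
        Adj: tiny
    N: proof
  VP
    V: saw
    CP
      C: whether
      S
        NP
          Det: this
          AP
            Adj: tiny
          N: robot
        VP
          V: saw
          NP
            Det: some
            N: proof
The span 'saw some proof' is the VP node built by VP → V NP.

VP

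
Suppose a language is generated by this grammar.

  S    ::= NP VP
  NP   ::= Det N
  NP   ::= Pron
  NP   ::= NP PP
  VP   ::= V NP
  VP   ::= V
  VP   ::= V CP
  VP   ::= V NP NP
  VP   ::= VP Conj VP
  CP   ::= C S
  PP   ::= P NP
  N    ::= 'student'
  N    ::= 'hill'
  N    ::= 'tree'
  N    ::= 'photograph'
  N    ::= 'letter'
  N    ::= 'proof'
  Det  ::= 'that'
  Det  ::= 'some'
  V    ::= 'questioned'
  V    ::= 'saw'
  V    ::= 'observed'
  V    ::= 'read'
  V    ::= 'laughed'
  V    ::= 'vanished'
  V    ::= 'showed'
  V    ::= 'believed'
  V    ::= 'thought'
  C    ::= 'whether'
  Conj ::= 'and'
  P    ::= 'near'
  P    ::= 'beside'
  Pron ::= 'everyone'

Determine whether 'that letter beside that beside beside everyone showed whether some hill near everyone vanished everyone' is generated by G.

A Det word can never sit immediately before a P word in any string this grammar generates, so the substring 'that beside' rules out a derivation.

Ungrammatical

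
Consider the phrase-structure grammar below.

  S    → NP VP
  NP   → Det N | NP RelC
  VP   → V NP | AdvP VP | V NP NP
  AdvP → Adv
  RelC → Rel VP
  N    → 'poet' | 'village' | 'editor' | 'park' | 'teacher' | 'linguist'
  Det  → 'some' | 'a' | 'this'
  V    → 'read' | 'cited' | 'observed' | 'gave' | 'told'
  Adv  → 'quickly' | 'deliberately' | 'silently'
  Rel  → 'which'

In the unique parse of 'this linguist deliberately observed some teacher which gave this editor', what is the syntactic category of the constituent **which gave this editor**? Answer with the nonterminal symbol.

S
  NP
    Det: this
    N: linguist
  VP
    AdvP
      Adv: deliberately
    VP
      V: observed
      NP
        NP
          Det: some
          N: teacher
        RelC
          Rel: which
          VP
            V: gave
            NP
              Det: this
              N: editor
The span 'which gave this editor' is the RelC node built by RelC → Rel VP.

RelC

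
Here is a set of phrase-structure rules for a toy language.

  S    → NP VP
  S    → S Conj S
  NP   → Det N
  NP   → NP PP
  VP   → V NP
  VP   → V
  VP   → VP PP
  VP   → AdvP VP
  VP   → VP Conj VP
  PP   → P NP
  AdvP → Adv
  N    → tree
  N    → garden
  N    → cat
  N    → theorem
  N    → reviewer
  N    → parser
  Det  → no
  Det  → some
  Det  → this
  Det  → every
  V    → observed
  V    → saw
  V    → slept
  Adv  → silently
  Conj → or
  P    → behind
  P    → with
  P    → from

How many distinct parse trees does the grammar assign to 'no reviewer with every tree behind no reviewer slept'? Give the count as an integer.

2

The two bracketings:
[S [NP [NP [Det no] [N reviewer]] [PP [P with] [NP [NP [Det every] [N tree]] [PP [P behind] [NP [Det no] [N reviewer]]]]]] [VP [V slept]]]
[S [NP [NP [NP [Det no] [N reviewer]] [PP [P with] [NP [Det every] [N tree]]]] [PP [P behind] [NP [Det no] [N reviewer]]]] [VP [V slept]]]
The trees differ in how a recursive rule is bracketed over the same span.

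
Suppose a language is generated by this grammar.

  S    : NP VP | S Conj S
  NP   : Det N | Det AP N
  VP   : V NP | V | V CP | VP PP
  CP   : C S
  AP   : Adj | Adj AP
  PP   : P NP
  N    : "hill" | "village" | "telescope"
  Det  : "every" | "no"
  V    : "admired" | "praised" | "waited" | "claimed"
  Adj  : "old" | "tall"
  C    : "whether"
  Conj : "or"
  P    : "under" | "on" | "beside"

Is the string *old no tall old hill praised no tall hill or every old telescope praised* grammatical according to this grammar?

An Adj word can never sit immediately before a Det word in any string this grammar generates, so the substring 'old no' rules out a derivation.

Ungrammatical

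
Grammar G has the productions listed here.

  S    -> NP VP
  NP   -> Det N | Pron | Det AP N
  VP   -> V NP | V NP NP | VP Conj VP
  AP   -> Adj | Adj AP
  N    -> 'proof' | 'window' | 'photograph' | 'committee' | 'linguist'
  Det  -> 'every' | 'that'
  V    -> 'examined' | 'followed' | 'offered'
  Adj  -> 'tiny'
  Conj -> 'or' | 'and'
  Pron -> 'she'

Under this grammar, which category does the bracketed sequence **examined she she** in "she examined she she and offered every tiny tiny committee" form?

VP

S
  NP
    Pron: she
  VP
    VP
      V: examined
      NP
        Pron: she
      NP
        Pron: she
    Conj: and
    VP
      V: offered
      NP
        Det: every
        AP
          Adj: tiny
          AP
            Adj: tiny
        N: committee
The span 'examined she she' is the VP node built by VP → V NP NP.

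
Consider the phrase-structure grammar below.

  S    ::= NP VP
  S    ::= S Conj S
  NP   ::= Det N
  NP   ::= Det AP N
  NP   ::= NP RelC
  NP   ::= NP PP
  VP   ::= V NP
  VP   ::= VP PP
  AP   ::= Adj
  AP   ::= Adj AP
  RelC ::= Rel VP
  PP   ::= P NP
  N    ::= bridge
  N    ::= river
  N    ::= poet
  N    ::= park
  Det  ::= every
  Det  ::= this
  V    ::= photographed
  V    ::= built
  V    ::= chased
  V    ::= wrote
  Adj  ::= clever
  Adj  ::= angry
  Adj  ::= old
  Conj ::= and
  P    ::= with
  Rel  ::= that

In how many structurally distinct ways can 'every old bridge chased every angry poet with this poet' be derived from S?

2

The two bracketings:
[S [NP [Det every] [AP [Adj old]] [N bridge]] [VP [V chased] [NP [NP [Det every] [AP [Adj angry]] [N poet]] [PP [P with] [NP [Det this] [N poet]]]]]]
[S [NP [Det every] [AP [Adj old]] [N bridge]] [VP [VP [V chased] [NP [Det every] [AP [Adj angry]] [N poet]]] [PP [P with] [NP [Det this] [N poet]]]]]
The difference turns on whether NP → NP PP is used at the relevant span, versus an alternative expansion of NP.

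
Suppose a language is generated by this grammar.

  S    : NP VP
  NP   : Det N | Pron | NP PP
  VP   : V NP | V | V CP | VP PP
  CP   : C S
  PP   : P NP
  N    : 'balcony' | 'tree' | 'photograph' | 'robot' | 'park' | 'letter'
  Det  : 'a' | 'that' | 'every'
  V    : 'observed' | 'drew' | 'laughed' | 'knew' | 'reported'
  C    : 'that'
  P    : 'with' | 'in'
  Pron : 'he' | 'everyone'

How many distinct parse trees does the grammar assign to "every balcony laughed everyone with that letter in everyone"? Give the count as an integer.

Two of the 5 distinct bracketings:
[S [NP [Det every] [N balcony]] [VP [V laughed] [NP [NP [Pron everyone]] [PP [P with] [NP [NP [Det that] [N letter]] [PP [P in] [NP [Pron everyone]]]]]]]]
[S [NP [Det every] [N balcony]] [VP [V laughed] [NP [NP [NP [Pron everyone]] [PP [P with] [NP [Det that] [N letter]]]] [PP [P in] [NP [Pron everyone]]]]]]
The trees differ in how a recursive rule is bracketed over the same span.

5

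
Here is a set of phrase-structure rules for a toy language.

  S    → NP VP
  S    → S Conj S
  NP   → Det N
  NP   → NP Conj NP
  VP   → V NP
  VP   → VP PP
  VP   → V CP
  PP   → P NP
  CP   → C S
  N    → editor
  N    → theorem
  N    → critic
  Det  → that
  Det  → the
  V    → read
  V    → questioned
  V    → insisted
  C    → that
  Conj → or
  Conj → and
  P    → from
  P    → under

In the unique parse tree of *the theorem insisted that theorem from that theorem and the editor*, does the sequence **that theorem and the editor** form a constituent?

Yes

[S [NP [Det the] [N theorem]] [VP [VP [V insisted] [NP [Det that] [N theorem]]] [PP [P from] [NP [NP [Det that] [N theorem]] [Conj and] [NP [Det the] [N editor]]]]]]
The words 'that theorem and the editor' are exhaustively dominated by a single NP node (built by NP → NP Conj NP), so they form a constituent.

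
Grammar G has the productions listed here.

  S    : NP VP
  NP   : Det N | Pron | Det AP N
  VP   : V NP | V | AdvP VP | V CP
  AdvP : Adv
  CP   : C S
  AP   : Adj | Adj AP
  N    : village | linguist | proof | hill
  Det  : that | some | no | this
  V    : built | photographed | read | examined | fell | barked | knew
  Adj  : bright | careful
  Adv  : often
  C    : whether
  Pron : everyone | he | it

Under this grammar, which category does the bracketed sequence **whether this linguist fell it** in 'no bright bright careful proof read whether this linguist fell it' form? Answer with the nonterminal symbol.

S
  NP
    Det: no
    AP
      Adj: bright
      AP
        Adj: bright
        AP
          Adj: careful
    N: proof
  VP
    V: read
    CP
      C: whether
      S
        NP
          Det: this
          N: linguist
        VP
          V: fell
          NP
            Pron: it
The span 'whether this linguist fell it' is the CP node built by CP → C S.

CP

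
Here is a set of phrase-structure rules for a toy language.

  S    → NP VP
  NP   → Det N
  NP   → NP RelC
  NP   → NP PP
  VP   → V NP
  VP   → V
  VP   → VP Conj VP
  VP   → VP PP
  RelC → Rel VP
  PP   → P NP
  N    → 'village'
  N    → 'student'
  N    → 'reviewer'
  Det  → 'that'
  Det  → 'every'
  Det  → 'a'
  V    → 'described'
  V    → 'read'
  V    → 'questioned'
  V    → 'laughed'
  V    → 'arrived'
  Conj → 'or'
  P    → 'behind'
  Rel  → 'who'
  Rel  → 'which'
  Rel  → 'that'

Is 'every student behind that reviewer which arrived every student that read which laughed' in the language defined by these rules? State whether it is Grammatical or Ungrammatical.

Ungrammatical

For S → NP VP, every NP-prefix leaves a non-VP remainder: after 'every student' the remainder is not a VP; after 'every student behind that reviewer' the remainder is not a VP; after 'every student behind that reviewer which arrived' the remainder is not a VP (and 2 more).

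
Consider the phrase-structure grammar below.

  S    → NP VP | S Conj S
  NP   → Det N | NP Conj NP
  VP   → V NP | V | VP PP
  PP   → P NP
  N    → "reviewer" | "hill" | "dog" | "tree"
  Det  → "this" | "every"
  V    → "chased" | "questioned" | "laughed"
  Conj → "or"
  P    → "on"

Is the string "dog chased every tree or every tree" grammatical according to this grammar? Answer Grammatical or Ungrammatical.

For S → NP VP, no prefix of the string parses as an NP. The alternative S rule S → S Conj S likewise has no satisfying split.

Ungrammatical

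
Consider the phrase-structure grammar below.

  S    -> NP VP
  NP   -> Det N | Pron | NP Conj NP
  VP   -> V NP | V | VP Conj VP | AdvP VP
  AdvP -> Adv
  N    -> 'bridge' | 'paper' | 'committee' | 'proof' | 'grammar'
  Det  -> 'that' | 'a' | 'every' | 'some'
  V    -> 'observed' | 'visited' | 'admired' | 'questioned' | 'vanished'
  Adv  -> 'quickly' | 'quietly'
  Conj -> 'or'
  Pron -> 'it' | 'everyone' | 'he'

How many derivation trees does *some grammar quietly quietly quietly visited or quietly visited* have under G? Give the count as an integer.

Two of the 4 distinct bracketings:
[S [NP [Det some] [N grammar]] [VP [VP [AdvP [Adv quietly]] [VP [AdvP [Adv quietly]] [VP [AdvP [Adv quietly]] [VP [V visited]]]]] [Conj or] [VP [AdvP [Adv quietly]] [VP [V visited]]]]]
[S [NP [Det some] [N grammar]] [VP [AdvP [Adv quietly]] [VP [VP [AdvP [Adv quietly]] [VP [AdvP [Adv quietly]] [VP [V visited]]]] [Conj or] [VP [AdvP [Adv quietly]] [VP [V visited]]]]]]
The trees differ in how a recursive rule is bracketed over the same span.

4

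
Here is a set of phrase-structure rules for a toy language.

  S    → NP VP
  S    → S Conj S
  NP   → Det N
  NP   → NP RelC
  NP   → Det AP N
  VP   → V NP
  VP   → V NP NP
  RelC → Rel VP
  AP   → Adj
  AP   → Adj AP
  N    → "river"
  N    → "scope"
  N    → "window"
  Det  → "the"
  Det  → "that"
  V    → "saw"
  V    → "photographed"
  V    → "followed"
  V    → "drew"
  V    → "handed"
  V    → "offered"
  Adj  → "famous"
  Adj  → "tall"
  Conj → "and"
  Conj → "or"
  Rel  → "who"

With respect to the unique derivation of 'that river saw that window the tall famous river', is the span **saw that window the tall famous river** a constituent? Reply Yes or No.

Yes

[S [NP [Det that] [N river]] [VP [V saw] [NP [Det that] [N window]] [NP [Det the] [AP [Adj tall] [AP [Adj famous]]] [N river]]]]
The words 'saw that window the tall famous river' are exhaustively dominated by a single VP node (built by VP → V NP NP), so they form a constituent.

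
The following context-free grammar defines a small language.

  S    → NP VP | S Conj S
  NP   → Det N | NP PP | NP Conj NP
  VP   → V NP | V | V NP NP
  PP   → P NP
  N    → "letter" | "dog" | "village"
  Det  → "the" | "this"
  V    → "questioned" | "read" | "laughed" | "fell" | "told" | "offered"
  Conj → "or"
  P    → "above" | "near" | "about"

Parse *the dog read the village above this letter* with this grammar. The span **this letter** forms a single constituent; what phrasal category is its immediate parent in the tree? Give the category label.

PP

S
  NP
    Det: the
    N: dog
  VP
    V: read
    NP
      NP
        Det: the
        N: village
      PP
        P: above
        NP
          Det: this
          N: letter
The span 'this letter' is the NP node built by NP → Det N.
Its mother is the PP built by PP → P NP.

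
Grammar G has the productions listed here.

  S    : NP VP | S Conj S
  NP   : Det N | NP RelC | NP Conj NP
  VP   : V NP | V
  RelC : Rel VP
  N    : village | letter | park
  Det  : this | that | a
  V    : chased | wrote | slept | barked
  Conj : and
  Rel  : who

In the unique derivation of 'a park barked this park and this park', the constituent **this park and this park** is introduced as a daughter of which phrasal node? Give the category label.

VP

S
  NP
    Det: a
    N: park
  VP
    V: barked
    NP
      NP
        Det: this
        N: park
      Conj: and
      NP
        Det: this
        N: park
The span 'this park and this park' is the NP node built by NP → NP Conj NP.
Its mother is the VP built by VP → V NP.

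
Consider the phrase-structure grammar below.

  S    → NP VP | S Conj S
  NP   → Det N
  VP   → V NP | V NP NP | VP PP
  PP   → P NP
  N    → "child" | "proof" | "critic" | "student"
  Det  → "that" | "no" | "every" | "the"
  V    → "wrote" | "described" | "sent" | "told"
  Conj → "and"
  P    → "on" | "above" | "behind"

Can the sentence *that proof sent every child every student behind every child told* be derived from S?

Ungrammatical

For S → NP VP, the only prefix that parses as NP is 'that proof', but the remainder 'sent every child every student behind every child told' is not a VP under these rules. The alternative S rule S → S Conj S likewise has no satisfying split.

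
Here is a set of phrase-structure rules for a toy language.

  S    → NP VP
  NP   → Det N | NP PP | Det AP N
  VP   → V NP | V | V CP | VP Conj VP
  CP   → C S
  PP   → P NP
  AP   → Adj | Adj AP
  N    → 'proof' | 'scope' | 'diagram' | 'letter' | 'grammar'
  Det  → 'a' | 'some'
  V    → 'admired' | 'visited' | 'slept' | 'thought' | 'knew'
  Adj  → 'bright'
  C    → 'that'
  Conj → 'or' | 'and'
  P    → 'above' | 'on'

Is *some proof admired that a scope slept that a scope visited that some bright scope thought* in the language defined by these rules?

Grammatical

[S [NP [Det some] [N proof]] [VP [V admired] [CP [C that] [S [NP [Det a] [N scope]] [VP [V slept] [CP [C that] [S [NP [Det a] [N scope]] [VP [V visited] [CP [C that] [S [NP [Det some] [AP [Adj bright]] [N scope]] [VP [V thought]]]]]]]]]]]]
Every word is introduced by a lexical rule and the phrasal rules combine the resulting categories into a single S.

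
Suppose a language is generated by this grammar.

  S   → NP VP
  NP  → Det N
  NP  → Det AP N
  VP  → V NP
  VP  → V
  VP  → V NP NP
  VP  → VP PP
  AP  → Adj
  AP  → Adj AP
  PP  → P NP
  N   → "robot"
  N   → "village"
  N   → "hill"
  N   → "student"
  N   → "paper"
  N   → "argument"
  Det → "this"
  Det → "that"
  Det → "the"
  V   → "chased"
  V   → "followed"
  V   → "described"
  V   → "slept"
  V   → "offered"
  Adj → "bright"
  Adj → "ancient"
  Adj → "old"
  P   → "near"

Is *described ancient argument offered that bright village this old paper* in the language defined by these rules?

Ungrammatical

A V word can never sit immediately before an Adj word in any string this grammar generates, so the substring 'described ancient' rules out a derivation.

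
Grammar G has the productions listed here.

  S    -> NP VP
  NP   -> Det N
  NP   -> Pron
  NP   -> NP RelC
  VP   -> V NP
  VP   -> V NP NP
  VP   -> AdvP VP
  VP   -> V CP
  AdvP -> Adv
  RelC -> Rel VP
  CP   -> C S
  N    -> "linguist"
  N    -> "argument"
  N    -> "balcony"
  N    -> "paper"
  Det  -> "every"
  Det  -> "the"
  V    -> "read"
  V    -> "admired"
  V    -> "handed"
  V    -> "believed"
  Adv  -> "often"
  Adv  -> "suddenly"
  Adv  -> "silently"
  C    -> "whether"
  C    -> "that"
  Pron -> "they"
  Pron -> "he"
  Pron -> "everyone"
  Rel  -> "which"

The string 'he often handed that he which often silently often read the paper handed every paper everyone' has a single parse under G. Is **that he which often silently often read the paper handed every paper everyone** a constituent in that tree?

[S [NP [Pron he]] [VP [AdvP [Adv often]] [VP [V handed] [CP [C that] [S [NP [NP [Pron he]] [RelC [Rel which] [VP [AdvP [Adv often]] [VP [AdvP [Adv silently]] [VP [AdvP [Adv often]] [VP [V read] [NP [Det the] [N paper]]]]]]]] [VP [V handed] [NP [Det every] [N paper]] [NP [Pron everyone]]]]]]]]
The words 'that he which often silently often read the paper handed every paper everyone' are exhaustively dominated by a single CP node (built by CP → C S), so they form a constituent.

Yes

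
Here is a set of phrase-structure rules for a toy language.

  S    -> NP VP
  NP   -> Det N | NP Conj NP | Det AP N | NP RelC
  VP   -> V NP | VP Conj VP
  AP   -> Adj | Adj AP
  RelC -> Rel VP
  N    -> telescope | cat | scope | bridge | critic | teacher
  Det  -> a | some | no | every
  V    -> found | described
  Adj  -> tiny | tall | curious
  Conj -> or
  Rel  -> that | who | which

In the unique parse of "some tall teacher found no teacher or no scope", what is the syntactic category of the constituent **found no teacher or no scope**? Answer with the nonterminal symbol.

VP

S
  NP
    Det: some
    AP
      Adj: tall
    N: teacher
  VP
    V: found
    NP
      NP
        Det: no
        N: teacher
      Conj: or
      NP
        Det: no
        N: scope
The span 'found no teacher or no scope' is the VP node built by VP → V NP.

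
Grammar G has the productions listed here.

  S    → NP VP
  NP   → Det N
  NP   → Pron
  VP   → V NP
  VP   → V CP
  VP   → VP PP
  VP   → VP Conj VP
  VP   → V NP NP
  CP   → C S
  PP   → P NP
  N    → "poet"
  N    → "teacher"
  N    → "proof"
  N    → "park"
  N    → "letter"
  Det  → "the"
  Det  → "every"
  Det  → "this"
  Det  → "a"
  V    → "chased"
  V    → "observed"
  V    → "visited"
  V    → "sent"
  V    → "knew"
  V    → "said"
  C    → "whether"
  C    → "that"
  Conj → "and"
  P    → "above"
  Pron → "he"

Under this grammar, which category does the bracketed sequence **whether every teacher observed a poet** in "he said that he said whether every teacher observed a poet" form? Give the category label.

CP

S
  NP
    Pron: he
  VP
    V: said
    CP
      C: that
      S
        NP
          Pron: he
        VP
          V: said
          CP
            C: whether
            S
              NP
                Det: every
                N: teacher
              VP
                V: observed
                NP
                  Det: a
                  N: poet
The span 'whether every teacher observed a poet' is the CP node built by CP → C S.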